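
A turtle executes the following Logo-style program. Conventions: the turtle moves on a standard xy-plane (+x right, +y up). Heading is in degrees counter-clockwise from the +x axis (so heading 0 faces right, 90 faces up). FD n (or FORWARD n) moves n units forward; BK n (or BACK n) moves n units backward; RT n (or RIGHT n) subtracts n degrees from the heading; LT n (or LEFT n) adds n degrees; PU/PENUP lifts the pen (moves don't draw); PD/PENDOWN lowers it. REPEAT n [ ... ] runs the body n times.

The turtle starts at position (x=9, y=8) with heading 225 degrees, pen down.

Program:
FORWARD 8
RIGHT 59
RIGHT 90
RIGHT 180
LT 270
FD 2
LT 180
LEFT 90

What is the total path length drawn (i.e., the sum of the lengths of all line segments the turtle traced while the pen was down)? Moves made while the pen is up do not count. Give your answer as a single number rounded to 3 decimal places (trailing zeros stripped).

Executing turtle program step by step:
Start: pos=(9,8), heading=225, pen down
FD 8: (9,8) -> (3.343,2.343) [heading=225, draw]
RT 59: heading 225 -> 166
RT 90: heading 166 -> 76
RT 180: heading 76 -> 256
LT 270: heading 256 -> 166
FD 2: (3.343,2.343) -> (1.403,2.827) [heading=166, draw]
LT 180: heading 166 -> 346
LT 90: heading 346 -> 76
Final: pos=(1.403,2.827), heading=76, 2 segment(s) drawn

Segment lengths:
  seg 1: (9,8) -> (3.343,2.343), length = 8
  seg 2: (3.343,2.343) -> (1.403,2.827), length = 2
Total = 10

Answer: 10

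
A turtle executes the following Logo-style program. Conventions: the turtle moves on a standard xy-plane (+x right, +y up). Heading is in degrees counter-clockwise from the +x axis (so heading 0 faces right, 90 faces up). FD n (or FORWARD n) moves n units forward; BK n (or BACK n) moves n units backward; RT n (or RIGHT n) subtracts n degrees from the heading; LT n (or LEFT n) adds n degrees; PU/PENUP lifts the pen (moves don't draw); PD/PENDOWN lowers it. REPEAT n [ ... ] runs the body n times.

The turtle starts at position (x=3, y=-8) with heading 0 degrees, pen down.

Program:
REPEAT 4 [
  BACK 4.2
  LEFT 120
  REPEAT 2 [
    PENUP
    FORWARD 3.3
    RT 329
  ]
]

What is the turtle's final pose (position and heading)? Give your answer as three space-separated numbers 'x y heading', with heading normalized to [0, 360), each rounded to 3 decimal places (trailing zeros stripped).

Answer: 3.279 -7.375 8

Derivation:
Executing turtle program step by step:
Start: pos=(3,-8), heading=0, pen down
REPEAT 4 [
  -- iteration 1/4 --
  BK 4.2: (3,-8) -> (-1.2,-8) [heading=0, draw]
  LT 120: heading 0 -> 120
  REPEAT 2 [
    -- iteration 1/2 --
    PU: pen up
    FD 3.3: (-1.2,-8) -> (-2.85,-5.142) [heading=120, move]
    RT 329: heading 120 -> 151
    -- iteration 2/2 --
    PU: pen up
    FD 3.3: (-2.85,-5.142) -> (-5.736,-3.542) [heading=151, move]
    RT 329: heading 151 -> 182
  ]
  -- iteration 2/4 --
  BK 4.2: (-5.736,-3.542) -> (-1.539,-3.396) [heading=182, move]
  LT 120: heading 182 -> 302
  REPEAT 2 [
    -- iteration 1/2 --
    PU: pen up
    FD 3.3: (-1.539,-3.396) -> (0.21,-6.194) [heading=302, move]
    RT 329: heading 302 -> 333
    -- iteration 2/2 --
    PU: pen up
    FD 3.3: (0.21,-6.194) -> (3.15,-7.692) [heading=333, move]
    RT 329: heading 333 -> 4
  ]
  -- iteration 3/4 --
  BK 4.2: (3.15,-7.692) -> (-1.04,-7.985) [heading=4, move]
  LT 120: heading 4 -> 124
  REPEAT 2 [
    -- iteration 1/2 --
    PU: pen up
    FD 3.3: (-1.04,-7.985) -> (-2.885,-5.25) [heading=124, move]
    RT 329: heading 124 -> 155
    -- iteration 2/2 --
    PU: pen up
    FD 3.3: (-2.885,-5.25) -> (-5.876,-3.855) [heading=155, move]
    RT 329: heading 155 -> 186
  ]
  -- iteration 4/4 --
  BK 4.2: (-5.876,-3.855) -> (-1.699,-3.416) [heading=186, move]
  LT 120: heading 186 -> 306
  REPEAT 2 [
    -- iteration 1/2 --
    PU: pen up
    FD 3.3: (-1.699,-3.416) -> (0.241,-6.086) [heading=306, move]
    RT 329: heading 306 -> 337
    -- iteration 2/2 --
    PU: pen up
    FD 3.3: (0.241,-6.086) -> (3.279,-7.375) [heading=337, move]
    RT 329: heading 337 -> 8
  ]
]
Final: pos=(3.279,-7.375), heading=8, 1 segment(s) drawn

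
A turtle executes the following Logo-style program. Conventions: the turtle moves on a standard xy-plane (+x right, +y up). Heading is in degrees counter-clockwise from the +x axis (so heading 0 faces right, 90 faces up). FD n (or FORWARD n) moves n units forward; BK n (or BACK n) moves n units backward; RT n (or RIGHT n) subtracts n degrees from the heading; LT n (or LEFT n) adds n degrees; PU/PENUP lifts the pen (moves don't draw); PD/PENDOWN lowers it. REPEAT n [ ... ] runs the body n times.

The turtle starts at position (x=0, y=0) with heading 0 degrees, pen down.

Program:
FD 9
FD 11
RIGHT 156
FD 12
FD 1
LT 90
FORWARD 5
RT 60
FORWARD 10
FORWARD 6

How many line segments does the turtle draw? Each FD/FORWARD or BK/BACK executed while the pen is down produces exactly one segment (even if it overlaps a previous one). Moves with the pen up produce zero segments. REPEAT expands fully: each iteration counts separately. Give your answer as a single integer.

Answer: 7

Derivation:
Executing turtle program step by step:
Start: pos=(0,0), heading=0, pen down
FD 9: (0,0) -> (9,0) [heading=0, draw]
FD 11: (9,0) -> (20,0) [heading=0, draw]
RT 156: heading 0 -> 204
FD 12: (20,0) -> (9.037,-4.881) [heading=204, draw]
FD 1: (9.037,-4.881) -> (8.124,-5.288) [heading=204, draw]
LT 90: heading 204 -> 294
FD 5: (8.124,-5.288) -> (10.158,-9.855) [heading=294, draw]
RT 60: heading 294 -> 234
FD 10: (10.158,-9.855) -> (4.28,-17.945) [heading=234, draw]
FD 6: (4.28,-17.945) -> (0.753,-22.8) [heading=234, draw]
Final: pos=(0.753,-22.8), heading=234, 7 segment(s) drawn
Segments drawn: 7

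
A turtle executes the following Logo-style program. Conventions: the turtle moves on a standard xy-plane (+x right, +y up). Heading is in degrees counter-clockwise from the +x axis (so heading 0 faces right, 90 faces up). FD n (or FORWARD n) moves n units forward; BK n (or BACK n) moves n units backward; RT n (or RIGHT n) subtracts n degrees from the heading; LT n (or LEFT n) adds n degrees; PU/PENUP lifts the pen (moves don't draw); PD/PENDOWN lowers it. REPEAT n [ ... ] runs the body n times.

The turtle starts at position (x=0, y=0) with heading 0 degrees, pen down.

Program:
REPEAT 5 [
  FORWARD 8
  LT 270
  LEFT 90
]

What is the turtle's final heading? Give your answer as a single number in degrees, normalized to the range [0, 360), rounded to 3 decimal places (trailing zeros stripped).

Answer: 0

Derivation:
Executing turtle program step by step:
Start: pos=(0,0), heading=0, pen down
REPEAT 5 [
  -- iteration 1/5 --
  FD 8: (0,0) -> (8,0) [heading=0, draw]
  LT 270: heading 0 -> 270
  LT 90: heading 270 -> 0
  -- iteration 2/5 --
  FD 8: (8,0) -> (16,0) [heading=0, draw]
  LT 270: heading 0 -> 270
  LT 90: heading 270 -> 0
  -- iteration 3/5 --
  FD 8: (16,0) -> (24,0) [heading=0, draw]
  LT 270: heading 0 -> 270
  LT 90: heading 270 -> 0
  -- iteration 4/5 --
  FD 8: (24,0) -> (32,0) [heading=0, draw]
  LT 270: heading 0 -> 270
  LT 90: heading 270 -> 0
  -- iteration 5/5 --
  FD 8: (32,0) -> (40,0) [heading=0, draw]
  LT 270: heading 0 -> 270
  LT 90: heading 270 -> 0
]
Final: pos=(40,0), heading=0, 5 segment(s) drawn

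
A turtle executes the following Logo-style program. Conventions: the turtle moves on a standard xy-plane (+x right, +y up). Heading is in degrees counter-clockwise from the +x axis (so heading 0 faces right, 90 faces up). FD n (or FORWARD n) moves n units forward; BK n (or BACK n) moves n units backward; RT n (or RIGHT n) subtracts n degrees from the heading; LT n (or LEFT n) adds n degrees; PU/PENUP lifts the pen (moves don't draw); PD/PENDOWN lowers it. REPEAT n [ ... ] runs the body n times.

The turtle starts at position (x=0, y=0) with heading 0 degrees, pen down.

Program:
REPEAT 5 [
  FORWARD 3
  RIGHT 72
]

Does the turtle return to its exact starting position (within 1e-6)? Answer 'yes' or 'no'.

Answer: yes

Derivation:
Executing turtle program step by step:
Start: pos=(0,0), heading=0, pen down
REPEAT 5 [
  -- iteration 1/5 --
  FD 3: (0,0) -> (3,0) [heading=0, draw]
  RT 72: heading 0 -> 288
  -- iteration 2/5 --
  FD 3: (3,0) -> (3.927,-2.853) [heading=288, draw]
  RT 72: heading 288 -> 216
  -- iteration 3/5 --
  FD 3: (3.927,-2.853) -> (1.5,-4.617) [heading=216, draw]
  RT 72: heading 216 -> 144
  -- iteration 4/5 --
  FD 3: (1.5,-4.617) -> (-0.927,-2.853) [heading=144, draw]
  RT 72: heading 144 -> 72
  -- iteration 5/5 --
  FD 3: (-0.927,-2.853) -> (0,0) [heading=72, draw]
  RT 72: heading 72 -> 0
]
Final: pos=(0,0), heading=0, 5 segment(s) drawn

Start position: (0, 0)
Final position: (0, 0)
Distance = 0; < 1e-6 -> CLOSED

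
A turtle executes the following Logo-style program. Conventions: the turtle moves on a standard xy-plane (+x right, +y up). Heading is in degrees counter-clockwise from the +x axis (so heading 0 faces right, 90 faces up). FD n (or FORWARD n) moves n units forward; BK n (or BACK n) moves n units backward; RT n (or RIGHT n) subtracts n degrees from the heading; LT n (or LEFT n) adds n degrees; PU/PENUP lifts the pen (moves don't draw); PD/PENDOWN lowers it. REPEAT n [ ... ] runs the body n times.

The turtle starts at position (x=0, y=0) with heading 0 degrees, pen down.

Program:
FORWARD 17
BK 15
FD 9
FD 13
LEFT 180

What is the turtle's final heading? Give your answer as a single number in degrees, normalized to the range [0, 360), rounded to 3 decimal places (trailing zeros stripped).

Executing turtle program step by step:
Start: pos=(0,0), heading=0, pen down
FD 17: (0,0) -> (17,0) [heading=0, draw]
BK 15: (17,0) -> (2,0) [heading=0, draw]
FD 9: (2,0) -> (11,0) [heading=0, draw]
FD 13: (11,0) -> (24,0) [heading=0, draw]
LT 180: heading 0 -> 180
Final: pos=(24,0), heading=180, 4 segment(s) drawn

Answer: 180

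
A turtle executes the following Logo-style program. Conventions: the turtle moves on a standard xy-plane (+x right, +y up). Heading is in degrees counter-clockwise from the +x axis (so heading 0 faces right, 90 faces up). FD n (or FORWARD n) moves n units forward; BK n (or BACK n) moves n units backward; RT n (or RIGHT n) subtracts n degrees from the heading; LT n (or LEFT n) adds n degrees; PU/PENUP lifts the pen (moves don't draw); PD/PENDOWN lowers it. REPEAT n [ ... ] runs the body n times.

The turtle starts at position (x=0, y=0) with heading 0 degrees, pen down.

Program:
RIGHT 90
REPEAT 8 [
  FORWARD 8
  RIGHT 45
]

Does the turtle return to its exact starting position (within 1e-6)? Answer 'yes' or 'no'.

Answer: yes

Derivation:
Executing turtle program step by step:
Start: pos=(0,0), heading=0, pen down
RT 90: heading 0 -> 270
REPEAT 8 [
  -- iteration 1/8 --
  FD 8: (0,0) -> (0,-8) [heading=270, draw]
  RT 45: heading 270 -> 225
  -- iteration 2/8 --
  FD 8: (0,-8) -> (-5.657,-13.657) [heading=225, draw]
  RT 45: heading 225 -> 180
  -- iteration 3/8 --
  FD 8: (-5.657,-13.657) -> (-13.657,-13.657) [heading=180, draw]
  RT 45: heading 180 -> 135
  -- iteration 4/8 --
  FD 8: (-13.657,-13.657) -> (-19.314,-8) [heading=135, draw]
  RT 45: heading 135 -> 90
  -- iteration 5/8 --
  FD 8: (-19.314,-8) -> (-19.314,0) [heading=90, draw]
  RT 45: heading 90 -> 45
  -- iteration 6/8 --
  FD 8: (-19.314,0) -> (-13.657,5.657) [heading=45, draw]
  RT 45: heading 45 -> 0
  -- iteration 7/8 --
  FD 8: (-13.657,5.657) -> (-5.657,5.657) [heading=0, draw]
  RT 45: heading 0 -> 315
  -- iteration 8/8 --
  FD 8: (-5.657,5.657) -> (0,0) [heading=315, draw]
  RT 45: heading 315 -> 270
]
Final: pos=(0,0), heading=270, 8 segment(s) drawn

Start position: (0, 0)
Final position: (0, 0)
Distance = 0; < 1e-6 -> CLOSED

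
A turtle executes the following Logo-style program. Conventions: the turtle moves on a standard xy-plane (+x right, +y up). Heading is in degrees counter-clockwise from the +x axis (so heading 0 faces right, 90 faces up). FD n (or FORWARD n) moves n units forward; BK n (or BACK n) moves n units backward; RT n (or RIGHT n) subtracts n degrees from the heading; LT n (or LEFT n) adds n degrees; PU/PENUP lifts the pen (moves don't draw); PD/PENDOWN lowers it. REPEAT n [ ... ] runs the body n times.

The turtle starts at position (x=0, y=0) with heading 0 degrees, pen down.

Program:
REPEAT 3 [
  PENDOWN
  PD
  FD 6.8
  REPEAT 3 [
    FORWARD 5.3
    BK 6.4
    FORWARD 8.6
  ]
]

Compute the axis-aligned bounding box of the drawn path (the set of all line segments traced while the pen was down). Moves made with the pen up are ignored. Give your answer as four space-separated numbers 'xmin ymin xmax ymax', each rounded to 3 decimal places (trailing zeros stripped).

Executing turtle program step by step:
Start: pos=(0,0), heading=0, pen down
REPEAT 3 [
  -- iteration 1/3 --
  PD: pen down
  PD: pen down
  FD 6.8: (0,0) -> (6.8,0) [heading=0, draw]
  REPEAT 3 [
    -- iteration 1/3 --
    FD 5.3: (6.8,0) -> (12.1,0) [heading=0, draw]
    BK 6.4: (12.1,0) -> (5.7,0) [heading=0, draw]
    FD 8.6: (5.7,0) -> (14.3,0) [heading=0, draw]
    -- iteration 2/3 --
    FD 5.3: (14.3,0) -> (19.6,0) [heading=0, draw]
    BK 6.4: (19.6,0) -> (13.2,0) [heading=0, draw]
    FD 8.6: (13.2,0) -> (21.8,0) [heading=0, draw]
    -- iteration 3/3 --
    FD 5.3: (21.8,0) -> (27.1,0) [heading=0, draw]
    BK 6.4: (27.1,0) -> (20.7,0) [heading=0, draw]
    FD 8.6: (20.7,0) -> (29.3,0) [heading=0, draw]
  ]
  -- iteration 2/3 --
  PD: pen down
  PD: pen down
  FD 6.8: (29.3,0) -> (36.1,0) [heading=0, draw]
  REPEAT 3 [
    -- iteration 1/3 --
    FD 5.3: (36.1,0) -> (41.4,0) [heading=0, draw]
    BK 6.4: (41.4,0) -> (35,0) [heading=0, draw]
    FD 8.6: (35,0) -> (43.6,0) [heading=0, draw]
    -- iteration 2/3 --
    FD 5.3: (43.6,0) -> (48.9,0) [heading=0, draw]
    BK 6.4: (48.9,0) -> (42.5,0) [heading=0, draw]
    FD 8.6: (42.5,0) -> (51.1,0) [heading=0, draw]
    -- iteration 3/3 --
    FD 5.3: (51.1,0) -> (56.4,0) [heading=0, draw]
    BK 6.4: (56.4,0) -> (50,0) [heading=0, draw]
    FD 8.6: (50,0) -> (58.6,0) [heading=0, draw]
  ]
  -- iteration 3/3 --
  PD: pen down
  PD: pen down
  FD 6.8: (58.6,0) -> (65.4,0) [heading=0, draw]
  REPEAT 3 [
    -- iteration 1/3 --
    FD 5.3: (65.4,0) -> (70.7,0) [heading=0, draw]
    BK 6.4: (70.7,0) -> (64.3,0) [heading=0, draw]
    FD 8.6: (64.3,0) -> (72.9,0) [heading=0, draw]
    -- iteration 2/3 --
    FD 5.3: (72.9,0) -> (78.2,0) [heading=0, draw]
    BK 6.4: (78.2,0) -> (71.8,0) [heading=0, draw]
    FD 8.6: (71.8,0) -> (80.4,0) [heading=0, draw]
    -- iteration 3/3 --
    FD 5.3: (80.4,0) -> (85.7,0) [heading=0, draw]
    BK 6.4: (85.7,0) -> (79.3,0) [heading=0, draw]
    FD 8.6: (79.3,0) -> (87.9,0) [heading=0, draw]
  ]
]
Final: pos=(87.9,0), heading=0, 30 segment(s) drawn

Segment endpoints: x in {0, 5.7, 6.8, 12.1, 13.2, 14.3, 19.6, 20.7, 21.8, 27.1, 29.3, 35, 36.1, 41.4, 42.5, 43.6, 48.9, 50, 51.1, 56.4, 58.6, 64.3, 65.4, 70.7, 71.8, 72.9, 78.2, 79.3, 80.4, 85.7, 87.9}, y in {0}
xmin=0, ymin=0, xmax=87.9, ymax=0

Answer: 0 0 87.9 0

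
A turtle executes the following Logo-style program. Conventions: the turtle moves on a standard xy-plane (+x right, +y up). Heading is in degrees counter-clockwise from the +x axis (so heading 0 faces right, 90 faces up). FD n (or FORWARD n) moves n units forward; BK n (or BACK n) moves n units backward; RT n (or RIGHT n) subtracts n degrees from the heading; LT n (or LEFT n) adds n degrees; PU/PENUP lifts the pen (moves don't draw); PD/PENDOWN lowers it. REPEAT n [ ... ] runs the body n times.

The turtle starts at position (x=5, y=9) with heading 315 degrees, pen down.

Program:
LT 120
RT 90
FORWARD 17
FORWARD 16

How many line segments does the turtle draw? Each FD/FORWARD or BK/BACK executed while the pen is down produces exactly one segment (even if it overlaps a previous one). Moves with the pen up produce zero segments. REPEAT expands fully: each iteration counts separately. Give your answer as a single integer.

Executing turtle program step by step:
Start: pos=(5,9), heading=315, pen down
LT 120: heading 315 -> 75
RT 90: heading 75 -> 345
FD 17: (5,9) -> (21.421,4.6) [heading=345, draw]
FD 16: (21.421,4.6) -> (36.876,0.459) [heading=345, draw]
Final: pos=(36.876,0.459), heading=345, 2 segment(s) drawn
Segments drawn: 2

Answer: 2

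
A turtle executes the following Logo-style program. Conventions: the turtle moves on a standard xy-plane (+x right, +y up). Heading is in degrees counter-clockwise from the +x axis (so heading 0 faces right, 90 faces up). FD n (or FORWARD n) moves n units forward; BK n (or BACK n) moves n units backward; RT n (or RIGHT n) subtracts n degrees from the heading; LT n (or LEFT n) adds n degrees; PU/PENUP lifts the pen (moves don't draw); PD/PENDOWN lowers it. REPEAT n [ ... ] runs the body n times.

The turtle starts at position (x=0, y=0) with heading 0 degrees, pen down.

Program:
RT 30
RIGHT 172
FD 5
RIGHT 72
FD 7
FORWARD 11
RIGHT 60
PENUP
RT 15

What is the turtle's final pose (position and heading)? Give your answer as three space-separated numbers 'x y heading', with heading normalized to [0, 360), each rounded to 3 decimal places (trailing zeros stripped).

Answer: -3.38 19.829 11

Derivation:
Executing turtle program step by step:
Start: pos=(0,0), heading=0, pen down
RT 30: heading 0 -> 330
RT 172: heading 330 -> 158
FD 5: (0,0) -> (-4.636,1.873) [heading=158, draw]
RT 72: heading 158 -> 86
FD 7: (-4.636,1.873) -> (-4.148,8.856) [heading=86, draw]
FD 11: (-4.148,8.856) -> (-3.38,19.829) [heading=86, draw]
RT 60: heading 86 -> 26
PU: pen up
RT 15: heading 26 -> 11
Final: pos=(-3.38,19.829), heading=11, 3 segment(s) drawn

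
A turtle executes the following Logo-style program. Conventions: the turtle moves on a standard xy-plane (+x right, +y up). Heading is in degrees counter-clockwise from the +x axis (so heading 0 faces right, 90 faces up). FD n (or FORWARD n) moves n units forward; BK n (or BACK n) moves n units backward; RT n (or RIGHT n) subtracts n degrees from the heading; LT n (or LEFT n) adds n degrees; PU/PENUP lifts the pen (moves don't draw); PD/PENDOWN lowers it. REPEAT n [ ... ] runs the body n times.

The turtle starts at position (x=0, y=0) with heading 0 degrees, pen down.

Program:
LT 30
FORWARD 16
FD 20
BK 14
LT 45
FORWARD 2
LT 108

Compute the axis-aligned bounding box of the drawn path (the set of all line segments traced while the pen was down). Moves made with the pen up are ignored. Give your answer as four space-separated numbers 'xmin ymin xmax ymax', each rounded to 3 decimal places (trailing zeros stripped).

Answer: 0 0 31.177 18

Derivation:
Executing turtle program step by step:
Start: pos=(0,0), heading=0, pen down
LT 30: heading 0 -> 30
FD 16: (0,0) -> (13.856,8) [heading=30, draw]
FD 20: (13.856,8) -> (31.177,18) [heading=30, draw]
BK 14: (31.177,18) -> (19.053,11) [heading=30, draw]
LT 45: heading 30 -> 75
FD 2: (19.053,11) -> (19.57,12.932) [heading=75, draw]
LT 108: heading 75 -> 183
Final: pos=(19.57,12.932), heading=183, 4 segment(s) drawn

Segment endpoints: x in {0, 13.856, 19.053, 19.57, 31.177}, y in {0, 8, 11, 12.932, 18}
xmin=0, ymin=0, xmax=31.177, ymax=18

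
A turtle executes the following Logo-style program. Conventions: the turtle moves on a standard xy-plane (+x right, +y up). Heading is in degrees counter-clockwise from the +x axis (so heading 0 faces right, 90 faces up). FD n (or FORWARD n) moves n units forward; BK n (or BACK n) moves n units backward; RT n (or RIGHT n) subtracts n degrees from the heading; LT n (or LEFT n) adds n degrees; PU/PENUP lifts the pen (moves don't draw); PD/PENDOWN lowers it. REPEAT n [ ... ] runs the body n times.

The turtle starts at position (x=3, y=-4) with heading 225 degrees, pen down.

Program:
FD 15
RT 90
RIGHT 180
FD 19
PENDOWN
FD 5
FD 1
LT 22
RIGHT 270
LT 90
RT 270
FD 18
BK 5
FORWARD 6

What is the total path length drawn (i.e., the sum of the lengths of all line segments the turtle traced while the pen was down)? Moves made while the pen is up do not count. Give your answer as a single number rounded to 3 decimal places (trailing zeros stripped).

Answer: 69

Derivation:
Executing turtle program step by step:
Start: pos=(3,-4), heading=225, pen down
FD 15: (3,-4) -> (-7.607,-14.607) [heading=225, draw]
RT 90: heading 225 -> 135
RT 180: heading 135 -> 315
FD 19: (-7.607,-14.607) -> (5.828,-28.042) [heading=315, draw]
PD: pen down
FD 5: (5.828,-28.042) -> (9.364,-31.577) [heading=315, draw]
FD 1: (9.364,-31.577) -> (10.071,-32.284) [heading=315, draw]
LT 22: heading 315 -> 337
RT 270: heading 337 -> 67
LT 90: heading 67 -> 157
RT 270: heading 157 -> 247
FD 18: (10.071,-32.284) -> (3.038,-48.853) [heading=247, draw]
BK 5: (3.038,-48.853) -> (4.992,-44.251) [heading=247, draw]
FD 6: (4.992,-44.251) -> (2.647,-49.774) [heading=247, draw]
Final: pos=(2.647,-49.774), heading=247, 7 segment(s) drawn

Segment lengths:
  seg 1: (3,-4) -> (-7.607,-14.607), length = 15
  seg 2: (-7.607,-14.607) -> (5.828,-28.042), length = 19
  seg 3: (5.828,-28.042) -> (9.364,-31.577), length = 5
  seg 4: (9.364,-31.577) -> (10.071,-32.284), length = 1
  seg 5: (10.071,-32.284) -> (3.038,-48.853), length = 18
  seg 6: (3.038,-48.853) -> (4.992,-44.251), length = 5
  seg 7: (4.992,-44.251) -> (2.647,-49.774), length = 6
Total = 69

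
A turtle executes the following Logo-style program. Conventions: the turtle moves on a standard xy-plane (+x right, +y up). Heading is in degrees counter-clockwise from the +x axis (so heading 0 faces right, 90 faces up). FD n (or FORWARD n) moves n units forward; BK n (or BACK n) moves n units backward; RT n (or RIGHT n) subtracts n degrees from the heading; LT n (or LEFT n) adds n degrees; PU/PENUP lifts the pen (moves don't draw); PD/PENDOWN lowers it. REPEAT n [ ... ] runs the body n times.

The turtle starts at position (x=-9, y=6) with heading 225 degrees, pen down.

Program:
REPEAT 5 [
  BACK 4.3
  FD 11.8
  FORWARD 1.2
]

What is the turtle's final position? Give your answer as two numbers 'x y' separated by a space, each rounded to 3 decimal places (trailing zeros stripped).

Answer: -39.759 -24.759

Derivation:
Executing turtle program step by step:
Start: pos=(-9,6), heading=225, pen down
REPEAT 5 [
  -- iteration 1/5 --
  BK 4.3: (-9,6) -> (-5.959,9.041) [heading=225, draw]
  FD 11.8: (-5.959,9.041) -> (-14.303,0.697) [heading=225, draw]
  FD 1.2: (-14.303,0.697) -> (-15.152,-0.152) [heading=225, draw]
  -- iteration 2/5 --
  BK 4.3: (-15.152,-0.152) -> (-12.111,2.889) [heading=225, draw]
  FD 11.8: (-12.111,2.889) -> (-20.455,-5.455) [heading=225, draw]
  FD 1.2: (-20.455,-5.455) -> (-21.304,-6.304) [heading=225, draw]
  -- iteration 3/5 --
  BK 4.3: (-21.304,-6.304) -> (-18.263,-3.263) [heading=225, draw]
  FD 11.8: (-18.263,-3.263) -> (-26.607,-11.607) [heading=225, draw]
  FD 1.2: (-26.607,-11.607) -> (-27.455,-12.455) [heading=225, draw]
  -- iteration 4/5 --
  BK 4.3: (-27.455,-12.455) -> (-24.415,-9.415) [heading=225, draw]
  FD 11.8: (-24.415,-9.415) -> (-32.759,-17.759) [heading=225, draw]
  FD 1.2: (-32.759,-17.759) -> (-33.607,-18.607) [heading=225, draw]
  -- iteration 5/5 --
  BK 4.3: (-33.607,-18.607) -> (-30.567,-15.567) [heading=225, draw]
  FD 11.8: (-30.567,-15.567) -> (-38.911,-23.911) [heading=225, draw]
  FD 1.2: (-38.911,-23.911) -> (-39.759,-24.759) [heading=225, draw]
]
Final: pos=(-39.759,-24.759), heading=225, 15 segment(s) drawn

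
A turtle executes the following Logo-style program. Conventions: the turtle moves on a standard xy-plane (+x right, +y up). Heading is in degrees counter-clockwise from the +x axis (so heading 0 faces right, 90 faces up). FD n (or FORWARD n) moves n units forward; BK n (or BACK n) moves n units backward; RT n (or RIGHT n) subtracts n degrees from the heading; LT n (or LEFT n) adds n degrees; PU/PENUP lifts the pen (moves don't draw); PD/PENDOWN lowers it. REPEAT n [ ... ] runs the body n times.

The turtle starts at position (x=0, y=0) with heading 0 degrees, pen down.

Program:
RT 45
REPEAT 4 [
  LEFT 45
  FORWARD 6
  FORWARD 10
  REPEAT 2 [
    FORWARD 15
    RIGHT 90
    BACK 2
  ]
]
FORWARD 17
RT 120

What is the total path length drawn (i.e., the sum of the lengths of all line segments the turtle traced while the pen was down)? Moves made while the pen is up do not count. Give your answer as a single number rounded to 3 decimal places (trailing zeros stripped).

Answer: 217

Derivation:
Executing turtle program step by step:
Start: pos=(0,0), heading=0, pen down
RT 45: heading 0 -> 315
REPEAT 4 [
  -- iteration 1/4 --
  LT 45: heading 315 -> 0
  FD 6: (0,0) -> (6,0) [heading=0, draw]
  FD 10: (6,0) -> (16,0) [heading=0, draw]
  REPEAT 2 [
    -- iteration 1/2 --
    FD 15: (16,0) -> (31,0) [heading=0, draw]
    RT 90: heading 0 -> 270
    BK 2: (31,0) -> (31,2) [heading=270, draw]
    -- iteration 2/2 --
    FD 15: (31,2) -> (31,-13) [heading=270, draw]
    RT 90: heading 270 -> 180
    BK 2: (31,-13) -> (33,-13) [heading=180, draw]
  ]
  -- iteration 2/4 --
  LT 45: heading 180 -> 225
  FD 6: (33,-13) -> (28.757,-17.243) [heading=225, draw]
  FD 10: (28.757,-17.243) -> (21.686,-24.314) [heading=225, draw]
  REPEAT 2 [
    -- iteration 1/2 --
    FD 15: (21.686,-24.314) -> (11.08,-34.92) [heading=225, draw]
    RT 90: heading 225 -> 135
    BK 2: (11.08,-34.92) -> (12.494,-36.335) [heading=135, draw]
    -- iteration 2/2 --
    FD 15: (12.494,-36.335) -> (1.887,-25.728) [heading=135, draw]
    RT 90: heading 135 -> 45
    BK 2: (1.887,-25.728) -> (0.473,-27.142) [heading=45, draw]
  ]
  -- iteration 3/4 --
  LT 45: heading 45 -> 90
  FD 6: (0.473,-27.142) -> (0.473,-21.142) [heading=90, draw]
  FD 10: (0.473,-21.142) -> (0.473,-11.142) [heading=90, draw]
  REPEAT 2 [
    -- iteration 1/2 --
    FD 15: (0.473,-11.142) -> (0.473,3.858) [heading=90, draw]
    RT 90: heading 90 -> 0
    BK 2: (0.473,3.858) -> (-1.527,3.858) [heading=0, draw]
    -- iteration 2/2 --
    FD 15: (-1.527,3.858) -> (13.473,3.858) [heading=0, draw]
    RT 90: heading 0 -> 270
    BK 2: (13.473,3.858) -> (13.473,5.858) [heading=270, draw]
  ]
  -- iteration 4/4 --
  LT 45: heading 270 -> 315
  FD 6: (13.473,5.858) -> (17.716,1.615) [heading=315, draw]
  FD 10: (17.716,1.615) -> (24.787,-5.456) [heading=315, draw]
  REPEAT 2 [
    -- iteration 1/2 --
    FD 15: (24.787,-5.456) -> (35.393,-16.062) [heading=315, draw]
    RT 90: heading 315 -> 225
    BK 2: (35.393,-16.062) -> (36.808,-14.648) [heading=225, draw]
    -- iteration 2/2 --
    FD 15: (36.808,-14.648) -> (26.201,-25.255) [heading=225, draw]
    RT 90: heading 225 -> 135
    BK 2: (26.201,-25.255) -> (27.615,-26.669) [heading=135, draw]
  ]
]
FD 17: (27.615,-26.669) -> (15.594,-14.648) [heading=135, draw]
RT 120: heading 135 -> 15
Final: pos=(15.594,-14.648), heading=15, 25 segment(s) drawn

Segment lengths:
  seg 1: (0,0) -> (6,0), length = 6
  seg 2: (6,0) -> (16,0), length = 10
  seg 3: (16,0) -> (31,0), length = 15
  seg 4: (31,0) -> (31,2), length = 2
  seg 5: (31,2) -> (31,-13), length = 15
  seg 6: (31,-13) -> (33,-13), length = 2
  seg 7: (33,-13) -> (28.757,-17.243), length = 6
  seg 8: (28.757,-17.243) -> (21.686,-24.314), length = 10
  seg 9: (21.686,-24.314) -> (11.08,-34.92), length = 15
  seg 10: (11.08,-34.92) -> (12.494,-36.335), length = 2
  seg 11: (12.494,-36.335) -> (1.887,-25.728), length = 15
  seg 12: (1.887,-25.728) -> (0.473,-27.142), length = 2
  seg 13: (0.473,-27.142) -> (0.473,-21.142), length = 6
  seg 14: (0.473,-21.142) -> (0.473,-11.142), length = 10
  seg 15: (0.473,-11.142) -> (0.473,3.858), length = 15
  seg 16: (0.473,3.858) -> (-1.527,3.858), length = 2
  seg 17: (-1.527,3.858) -> (13.473,3.858), length = 15
  seg 18: (13.473,3.858) -> (13.473,5.858), length = 2
  seg 19: (13.473,5.858) -> (17.716,1.615), length = 6
  seg 20: (17.716,1.615) -> (24.787,-5.456), length = 10
  seg 21: (24.787,-5.456) -> (35.393,-16.062), length = 15
  seg 22: (35.393,-16.062) -> (36.808,-14.648), length = 2
  seg 23: (36.808,-14.648) -> (26.201,-25.255), length = 15
  seg 24: (26.201,-25.255) -> (27.615,-26.669), length = 2
  seg 25: (27.615,-26.669) -> (15.594,-14.648), length = 17
Total = 217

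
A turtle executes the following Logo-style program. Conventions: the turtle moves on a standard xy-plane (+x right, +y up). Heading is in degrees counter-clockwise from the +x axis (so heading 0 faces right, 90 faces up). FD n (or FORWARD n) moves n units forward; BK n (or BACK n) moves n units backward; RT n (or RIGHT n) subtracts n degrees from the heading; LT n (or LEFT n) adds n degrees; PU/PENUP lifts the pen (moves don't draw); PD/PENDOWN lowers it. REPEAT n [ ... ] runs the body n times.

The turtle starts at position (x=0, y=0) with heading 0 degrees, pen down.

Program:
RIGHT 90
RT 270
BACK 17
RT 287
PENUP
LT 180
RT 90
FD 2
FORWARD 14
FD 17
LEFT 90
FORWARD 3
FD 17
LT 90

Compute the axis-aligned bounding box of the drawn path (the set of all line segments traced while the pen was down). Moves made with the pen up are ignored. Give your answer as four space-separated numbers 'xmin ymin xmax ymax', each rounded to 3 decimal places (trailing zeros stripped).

Answer: -17 0 0 0

Derivation:
Executing turtle program step by step:
Start: pos=(0,0), heading=0, pen down
RT 90: heading 0 -> 270
RT 270: heading 270 -> 0
BK 17: (0,0) -> (-17,0) [heading=0, draw]
RT 287: heading 0 -> 73
PU: pen up
LT 180: heading 73 -> 253
RT 90: heading 253 -> 163
FD 2: (-17,0) -> (-18.913,0.585) [heading=163, move]
FD 14: (-18.913,0.585) -> (-32.301,4.678) [heading=163, move]
FD 17: (-32.301,4.678) -> (-48.558,9.648) [heading=163, move]
LT 90: heading 163 -> 253
FD 3: (-48.558,9.648) -> (-49.435,6.779) [heading=253, move]
FD 17: (-49.435,6.779) -> (-54.405,-9.478) [heading=253, move]
LT 90: heading 253 -> 343
Final: pos=(-54.405,-9.478), heading=343, 1 segment(s) drawn

Segment endpoints: x in {-17, 0}, y in {0, 0}
xmin=-17, ymin=0, xmax=0, ymax=0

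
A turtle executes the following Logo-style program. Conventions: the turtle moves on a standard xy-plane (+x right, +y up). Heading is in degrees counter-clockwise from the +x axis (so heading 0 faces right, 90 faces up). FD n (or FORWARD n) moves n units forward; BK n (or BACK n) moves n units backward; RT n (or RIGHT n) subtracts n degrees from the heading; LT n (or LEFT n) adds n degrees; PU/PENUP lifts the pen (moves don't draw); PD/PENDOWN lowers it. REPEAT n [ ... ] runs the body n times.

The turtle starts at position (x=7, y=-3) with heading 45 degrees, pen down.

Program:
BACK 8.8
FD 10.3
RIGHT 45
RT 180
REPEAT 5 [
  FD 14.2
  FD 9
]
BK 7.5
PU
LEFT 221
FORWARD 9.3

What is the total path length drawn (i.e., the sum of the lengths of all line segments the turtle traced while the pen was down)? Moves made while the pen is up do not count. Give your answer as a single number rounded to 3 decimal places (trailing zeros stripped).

Executing turtle program step by step:
Start: pos=(7,-3), heading=45, pen down
BK 8.8: (7,-3) -> (0.777,-9.223) [heading=45, draw]
FD 10.3: (0.777,-9.223) -> (8.061,-1.939) [heading=45, draw]
RT 45: heading 45 -> 0
RT 180: heading 0 -> 180
REPEAT 5 [
  -- iteration 1/5 --
  FD 14.2: (8.061,-1.939) -> (-6.139,-1.939) [heading=180, draw]
  FD 9: (-6.139,-1.939) -> (-15.139,-1.939) [heading=180, draw]
  -- iteration 2/5 --
  FD 14.2: (-15.139,-1.939) -> (-29.339,-1.939) [heading=180, draw]
  FD 9: (-29.339,-1.939) -> (-38.339,-1.939) [heading=180, draw]
  -- iteration 3/5 --
  FD 14.2: (-38.339,-1.939) -> (-52.539,-1.939) [heading=180, draw]
  FD 9: (-52.539,-1.939) -> (-61.539,-1.939) [heading=180, draw]
  -- iteration 4/5 --
  FD 14.2: (-61.539,-1.939) -> (-75.739,-1.939) [heading=180, draw]
  FD 9: (-75.739,-1.939) -> (-84.739,-1.939) [heading=180, draw]
  -- iteration 5/5 --
  FD 14.2: (-84.739,-1.939) -> (-98.939,-1.939) [heading=180, draw]
  FD 9: (-98.939,-1.939) -> (-107.939,-1.939) [heading=180, draw]
]
BK 7.5: (-107.939,-1.939) -> (-100.439,-1.939) [heading=180, draw]
PU: pen up
LT 221: heading 180 -> 41
FD 9.3: (-100.439,-1.939) -> (-93.421,4.162) [heading=41, move]
Final: pos=(-93.421,4.162), heading=41, 13 segment(s) drawn

Segment lengths:
  seg 1: (7,-3) -> (0.777,-9.223), length = 8.8
  seg 2: (0.777,-9.223) -> (8.061,-1.939), length = 10.3
  seg 3: (8.061,-1.939) -> (-6.139,-1.939), length = 14.2
  seg 4: (-6.139,-1.939) -> (-15.139,-1.939), length = 9
  seg 5: (-15.139,-1.939) -> (-29.339,-1.939), length = 14.2
  seg 6: (-29.339,-1.939) -> (-38.339,-1.939), length = 9
  seg 7: (-38.339,-1.939) -> (-52.539,-1.939), length = 14.2
  seg 8: (-52.539,-1.939) -> (-61.539,-1.939), length = 9
  seg 9: (-61.539,-1.939) -> (-75.739,-1.939), length = 14.2
  seg 10: (-75.739,-1.939) -> (-84.739,-1.939), length = 9
  seg 11: (-84.739,-1.939) -> (-98.939,-1.939), length = 14.2
  seg 12: (-98.939,-1.939) -> (-107.939,-1.939), length = 9
  seg 13: (-107.939,-1.939) -> (-100.439,-1.939), length = 7.5
Total = 142.6

Answer: 142.6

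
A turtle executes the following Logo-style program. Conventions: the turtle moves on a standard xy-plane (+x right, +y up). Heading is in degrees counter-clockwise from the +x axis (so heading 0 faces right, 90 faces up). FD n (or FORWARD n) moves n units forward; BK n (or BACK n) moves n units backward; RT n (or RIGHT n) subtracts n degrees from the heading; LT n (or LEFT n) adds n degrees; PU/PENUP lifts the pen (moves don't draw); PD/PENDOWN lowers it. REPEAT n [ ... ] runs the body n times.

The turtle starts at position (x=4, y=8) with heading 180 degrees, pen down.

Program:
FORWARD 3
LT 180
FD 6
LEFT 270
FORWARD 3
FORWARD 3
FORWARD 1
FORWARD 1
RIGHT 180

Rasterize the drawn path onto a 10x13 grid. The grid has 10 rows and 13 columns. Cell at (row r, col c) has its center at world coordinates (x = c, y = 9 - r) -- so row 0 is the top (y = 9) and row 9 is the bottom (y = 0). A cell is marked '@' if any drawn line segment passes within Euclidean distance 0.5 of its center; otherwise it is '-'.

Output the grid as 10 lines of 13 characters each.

Segment 0: (4,8) -> (1,8)
Segment 1: (1,8) -> (7,8)
Segment 2: (7,8) -> (7,5)
Segment 3: (7,5) -> (7,2)
Segment 4: (7,2) -> (7,1)
Segment 5: (7,1) -> (7,-0)

Answer: -------------
-@@@@@@@-----
-------@-----
-------@-----
-------@-----
-------@-----
-------@-----
-------@-----
-------@-----
-------@-----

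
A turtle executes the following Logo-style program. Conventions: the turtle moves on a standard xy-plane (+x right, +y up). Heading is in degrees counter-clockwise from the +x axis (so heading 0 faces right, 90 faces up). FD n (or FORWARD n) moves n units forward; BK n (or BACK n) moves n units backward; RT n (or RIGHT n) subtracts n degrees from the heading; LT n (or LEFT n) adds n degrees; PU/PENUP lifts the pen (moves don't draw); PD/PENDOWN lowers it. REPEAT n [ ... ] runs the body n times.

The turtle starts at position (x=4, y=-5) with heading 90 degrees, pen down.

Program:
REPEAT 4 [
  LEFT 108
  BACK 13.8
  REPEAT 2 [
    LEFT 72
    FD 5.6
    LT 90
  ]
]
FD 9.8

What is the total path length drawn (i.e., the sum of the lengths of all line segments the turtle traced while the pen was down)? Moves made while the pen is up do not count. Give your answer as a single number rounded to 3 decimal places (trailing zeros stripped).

Answer: 109.8

Derivation:
Executing turtle program step by step:
Start: pos=(4,-5), heading=90, pen down
REPEAT 4 [
  -- iteration 1/4 --
  LT 108: heading 90 -> 198
  BK 13.8: (4,-5) -> (17.125,-0.736) [heading=198, draw]
  REPEAT 2 [
    -- iteration 1/2 --
    LT 72: heading 198 -> 270
    FD 5.6: (17.125,-0.736) -> (17.125,-6.336) [heading=270, draw]
    LT 90: heading 270 -> 0
    -- iteration 2/2 --
    LT 72: heading 0 -> 72
    FD 5.6: (17.125,-6.336) -> (18.855,-1.01) [heading=72, draw]
    LT 90: heading 72 -> 162
  ]
  -- iteration 2/4 --
  LT 108: heading 162 -> 270
  BK 13.8: (18.855,-1.01) -> (18.855,12.79) [heading=270, draw]
  REPEAT 2 [
    -- iteration 1/2 --
    LT 72: heading 270 -> 342
    FD 5.6: (18.855,12.79) -> (24.181,11.06) [heading=342, draw]
    LT 90: heading 342 -> 72
    -- iteration 2/2 --
    LT 72: heading 72 -> 144
    FD 5.6: (24.181,11.06) -> (19.65,14.351) [heading=144, draw]
    LT 90: heading 144 -> 234
  ]
  -- iteration 3/4 --
  LT 108: heading 234 -> 342
  BK 13.8: (19.65,14.351) -> (6.526,18.616) [heading=342, draw]
  REPEAT 2 [
    -- iteration 1/2 --
    LT 72: heading 342 -> 54
    FD 5.6: (6.526,18.616) -> (9.818,23.146) [heading=54, draw]
    LT 90: heading 54 -> 144
    -- iteration 2/2 --
    LT 72: heading 144 -> 216
    FD 5.6: (9.818,23.146) -> (5.287,19.855) [heading=216, draw]
    LT 90: heading 216 -> 306
  ]
  -- iteration 4/4 --
  LT 108: heading 306 -> 54
  BK 13.8: (5.287,19.855) -> (-2.824,8.69) [heading=54, draw]
  REPEAT 2 [
    -- iteration 1/2 --
    LT 72: heading 54 -> 126
    FD 5.6: (-2.824,8.69) -> (-6.116,13.221) [heading=126, draw]
    LT 90: heading 126 -> 216
    -- iteration 2/2 --
    LT 72: heading 216 -> 288
    FD 5.6: (-6.116,13.221) -> (-4.386,7.895) [heading=288, draw]
    LT 90: heading 288 -> 18
  ]
]
FD 9.8: (-4.386,7.895) -> (4.935,10.923) [heading=18, draw]
Final: pos=(4.935,10.923), heading=18, 13 segment(s) drawn

Segment lengths:
  seg 1: (4,-5) -> (17.125,-0.736), length = 13.8
  seg 2: (17.125,-0.736) -> (17.125,-6.336), length = 5.6
  seg 3: (17.125,-6.336) -> (18.855,-1.01), length = 5.6
  seg 4: (18.855,-1.01) -> (18.855,12.79), length = 13.8
  seg 5: (18.855,12.79) -> (24.181,11.06), length = 5.6
  seg 6: (24.181,11.06) -> (19.65,14.351), length = 5.6
  seg 7: (19.65,14.351) -> (6.526,18.616), length = 13.8
  seg 8: (6.526,18.616) -> (9.818,23.146), length = 5.6
  seg 9: (9.818,23.146) -> (5.287,19.855), length = 5.6
  seg 10: (5.287,19.855) -> (-2.824,8.69), length = 13.8
  seg 11: (-2.824,8.69) -> (-6.116,13.221), length = 5.6
  seg 12: (-6.116,13.221) -> (-4.386,7.895), length = 5.6
  seg 13: (-4.386,7.895) -> (4.935,10.923), length = 9.8
Total = 109.8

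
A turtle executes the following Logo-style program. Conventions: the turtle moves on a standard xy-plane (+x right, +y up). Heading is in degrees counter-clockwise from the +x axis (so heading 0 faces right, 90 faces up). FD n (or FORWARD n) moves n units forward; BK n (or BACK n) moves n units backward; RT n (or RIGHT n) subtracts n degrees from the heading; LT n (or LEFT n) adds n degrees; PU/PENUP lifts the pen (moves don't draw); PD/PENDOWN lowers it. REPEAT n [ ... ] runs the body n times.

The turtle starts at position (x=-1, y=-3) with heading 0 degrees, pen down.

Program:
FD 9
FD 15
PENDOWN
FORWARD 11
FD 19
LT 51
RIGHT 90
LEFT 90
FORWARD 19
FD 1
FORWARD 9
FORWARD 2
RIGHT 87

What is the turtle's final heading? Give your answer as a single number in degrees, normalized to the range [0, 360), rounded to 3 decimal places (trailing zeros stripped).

Executing turtle program step by step:
Start: pos=(-1,-3), heading=0, pen down
FD 9: (-1,-3) -> (8,-3) [heading=0, draw]
FD 15: (8,-3) -> (23,-3) [heading=0, draw]
PD: pen down
FD 11: (23,-3) -> (34,-3) [heading=0, draw]
FD 19: (34,-3) -> (53,-3) [heading=0, draw]
LT 51: heading 0 -> 51
RT 90: heading 51 -> 321
LT 90: heading 321 -> 51
FD 19: (53,-3) -> (64.957,11.766) [heading=51, draw]
FD 1: (64.957,11.766) -> (65.586,12.543) [heading=51, draw]
FD 9: (65.586,12.543) -> (71.25,19.537) [heading=51, draw]
FD 2: (71.25,19.537) -> (72.509,21.092) [heading=51, draw]
RT 87: heading 51 -> 324
Final: pos=(72.509,21.092), heading=324, 8 segment(s) drawn

Answer: 324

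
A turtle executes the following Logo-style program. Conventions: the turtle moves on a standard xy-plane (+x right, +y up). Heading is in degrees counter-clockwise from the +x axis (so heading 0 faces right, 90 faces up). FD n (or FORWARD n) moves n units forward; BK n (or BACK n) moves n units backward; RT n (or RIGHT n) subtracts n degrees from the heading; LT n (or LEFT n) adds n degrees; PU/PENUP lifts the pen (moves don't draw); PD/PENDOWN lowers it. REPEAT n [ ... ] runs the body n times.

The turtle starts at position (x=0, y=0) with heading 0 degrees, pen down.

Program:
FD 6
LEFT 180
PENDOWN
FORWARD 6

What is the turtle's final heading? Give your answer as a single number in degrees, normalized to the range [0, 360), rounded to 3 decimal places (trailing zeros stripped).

Executing turtle program step by step:
Start: pos=(0,0), heading=0, pen down
FD 6: (0,0) -> (6,0) [heading=0, draw]
LT 180: heading 0 -> 180
PD: pen down
FD 6: (6,0) -> (0,0) [heading=180, draw]
Final: pos=(0,0), heading=180, 2 segment(s) drawn

Answer: 180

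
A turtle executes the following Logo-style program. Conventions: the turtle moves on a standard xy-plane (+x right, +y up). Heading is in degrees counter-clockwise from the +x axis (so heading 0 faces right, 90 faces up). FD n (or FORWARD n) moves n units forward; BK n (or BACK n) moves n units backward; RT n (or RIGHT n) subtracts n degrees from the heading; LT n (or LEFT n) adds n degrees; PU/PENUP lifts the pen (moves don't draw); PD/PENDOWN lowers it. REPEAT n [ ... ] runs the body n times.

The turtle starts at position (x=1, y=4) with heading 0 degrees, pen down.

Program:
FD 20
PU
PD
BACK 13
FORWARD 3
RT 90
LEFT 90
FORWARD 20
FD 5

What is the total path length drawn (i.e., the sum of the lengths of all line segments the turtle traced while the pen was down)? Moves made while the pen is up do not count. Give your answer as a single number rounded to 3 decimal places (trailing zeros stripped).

Executing turtle program step by step:
Start: pos=(1,4), heading=0, pen down
FD 20: (1,4) -> (21,4) [heading=0, draw]
PU: pen up
PD: pen down
BK 13: (21,4) -> (8,4) [heading=0, draw]
FD 3: (8,4) -> (11,4) [heading=0, draw]
RT 90: heading 0 -> 270
LT 90: heading 270 -> 0
FD 20: (11,4) -> (31,4) [heading=0, draw]
FD 5: (31,4) -> (36,4) [heading=0, draw]
Final: pos=(36,4), heading=0, 5 segment(s) drawn

Segment lengths:
  seg 1: (1,4) -> (21,4), length = 20
  seg 2: (21,4) -> (8,4), length = 13
  seg 3: (8,4) -> (11,4), length = 3
  seg 4: (11,4) -> (31,4), length = 20
  seg 5: (31,4) -> (36,4), length = 5
Total = 61

Answer: 61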